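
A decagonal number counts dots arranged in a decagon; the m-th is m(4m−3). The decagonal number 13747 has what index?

59

Set n(4n−3) = 13747, giving 4n² − 3n − 13747 = 0.
The discriminant is 9 + 16·13747 = 219961, and √219961 = 469.
So n = (3 + 469) / 8 = 472/8 = 59.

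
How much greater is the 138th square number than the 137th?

n² − (n−1)² = 2n − 1, so 138² − 137² = 2·138 − 1 = 275.

275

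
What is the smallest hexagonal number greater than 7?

Solve n(2n−1) > 7 for integer n.
The largest n with value ≤ 7 is 2 (since 6 ≤ 7 < 15), so the first above is n = 3, value 15.

15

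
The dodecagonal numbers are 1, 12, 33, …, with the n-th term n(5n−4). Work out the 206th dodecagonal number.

206·(5·206 − 4) = 206·1026 = 211356.

211356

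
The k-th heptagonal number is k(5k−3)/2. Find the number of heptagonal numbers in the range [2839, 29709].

76

The n-th heptagonal number is n(5n−3)/2.
Smallest index with value ≥ 2839: n = 34 (giving 2839).
Largest index with value ≤ 29709: n = 109 (giving 29539).
Indices 34 through 109: 76 terms.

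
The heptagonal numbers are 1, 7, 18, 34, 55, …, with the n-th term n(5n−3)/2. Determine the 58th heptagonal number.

The 58th heptagonal number is n(5n−3)/2 with n = 58.
58·(5·58 − 3)/2 = 58·287/2 = 8323.

8323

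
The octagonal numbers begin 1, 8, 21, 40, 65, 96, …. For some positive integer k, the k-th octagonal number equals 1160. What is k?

20

Set n(3n−2) = 1160, giving 3n² − 2n − 1160 = 0.
The discriminant is 4 + 12·1160 = 13924, and √13924 = 118.
So n = (2 + 118) / 6 = 120/6 = 20.
Check: 20·(3·20 − 2) = 1160. ✓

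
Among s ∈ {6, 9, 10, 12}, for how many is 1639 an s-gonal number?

s = 6: P(6, 28) = 1540 and P(6, 29) = 1653; 1639 is not s-gonal.
s = 9: P(9, 22) = 1639. ✓
s = 10: P(10, 20) = 1540 and P(10, 21) = 1701; 1639 is not s-gonal.
s = 12: P(12, 18) = 1548 and P(12, 19) = 1729; 1639 is not s-gonal.
Hits: s ∈ {9} → 1.

1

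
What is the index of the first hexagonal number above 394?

15

Solve n(2n−1) > 394 for integer n.
The largest n with value ≤ 394 is 14 (since 378 ≤ 394 < 435), so the first above is n = 15, value 435.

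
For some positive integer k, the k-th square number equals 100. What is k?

10

We need n² = 100, so n = √100 = 10.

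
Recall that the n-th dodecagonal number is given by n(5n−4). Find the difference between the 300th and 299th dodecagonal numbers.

2991

Consecutive dodecagonal numbers differ by 10n − 9: here 10·300 − 9 = 2991.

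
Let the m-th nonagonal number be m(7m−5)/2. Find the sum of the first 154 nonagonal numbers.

Σ i(7i−5)/2 = (7Σi² − 5Σi) / 2 over i = 1..154.
Σi = 11935 and Σi² = 1229305.
(7·1229305 − 5·11935) / 2 = 8545460/2 = 4272730.

4272730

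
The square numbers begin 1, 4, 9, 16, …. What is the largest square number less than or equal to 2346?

2304

Solve n² ≤ 2346 for integer n.
n = 48 gives 2304 ≤ 2346, while n = 49 gives 2401 > 2346; so the answer is 2304.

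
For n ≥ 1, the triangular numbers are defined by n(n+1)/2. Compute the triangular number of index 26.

26·27/2 = 702/2 = 351.

351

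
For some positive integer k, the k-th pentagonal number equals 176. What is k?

11

Set n(3n−1)/2 = 176, giving 3n² − n − 352 = 0.
The discriminant is 1 + 24·176 = 4225, and √4225 = 65.
So n = (1 + 65) / 6 = 66/6 = 11.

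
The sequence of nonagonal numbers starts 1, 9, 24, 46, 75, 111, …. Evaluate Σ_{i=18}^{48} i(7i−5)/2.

124279

Σ i(7i−5)/2 = (7Σi² − 5Σi) / 2 over i = 18..48.
Σi = 1176 − 153 = 1023 and Σi² = 38024 − 1785 = 36239.
(7·36239 − 5·1023) / 2 = 248558/2 = 124279.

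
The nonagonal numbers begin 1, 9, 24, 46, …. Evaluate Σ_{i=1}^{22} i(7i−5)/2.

12650

Σ i(7i−5)/2 = (7Σi² − 5Σi) / 2 over i = 1..22.
Σi = 253 and Σi² = 3795.
(7·3795 − 5·253) / 2 = 25300/2 = 12650.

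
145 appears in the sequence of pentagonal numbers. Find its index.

Set n(3n−1)/2 = 145, giving 3n² − n − 290 = 0.
The discriminant is 1 + 24·145 = 3481, and √3481 = 59.
So n = (1 + 59) / 6 = 60/6 = 10.

10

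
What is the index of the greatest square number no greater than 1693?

Solve n² ≤ 1693 for integer n.
n = 41 gives 1681 ≤ 1693, while n = 42 gives 1764 > 1693; so the answer is index 41.

41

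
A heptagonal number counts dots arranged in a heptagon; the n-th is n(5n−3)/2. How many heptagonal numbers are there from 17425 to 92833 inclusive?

The n-th heptagonal number is n(5n−3)/2.
Smallest index with value ≥ 17425: n = 84 (giving 17514).
Largest index with value ≤ 92833: n = 193 (giving 92833).
Indices 84 through 193: 110 terms.

110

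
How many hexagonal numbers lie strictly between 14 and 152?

The n-th hexagonal number is n(2n−1).
Smallest index with value > 14: n = 3 (giving 15).
Largest index with value < 152: n = 8 (giving 120).
Indices 3 through 8: 6 terms.

6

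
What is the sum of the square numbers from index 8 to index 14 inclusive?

Σ_{i=8}^{14} i² = 1015 − 140 = 875.

875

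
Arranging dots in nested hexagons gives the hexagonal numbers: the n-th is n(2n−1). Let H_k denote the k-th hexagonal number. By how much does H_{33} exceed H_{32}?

129

Consecutive hexagonal numbers differ by 4n − 3: here 4·33 − 3 = 129.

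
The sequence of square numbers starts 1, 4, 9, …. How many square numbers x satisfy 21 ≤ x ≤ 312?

The n-th square number is n².
Smallest index with value ≥ 21: n = 5 (giving 25).
Largest index with value ≤ 312: n = 17 (giving 289).
Indices 5 through 17: 13 terms.

13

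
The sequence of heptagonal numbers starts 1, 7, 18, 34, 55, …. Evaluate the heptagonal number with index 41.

41·(5·41 − 3)/2 = 41·202/2 = 41·101 = 4141.

4141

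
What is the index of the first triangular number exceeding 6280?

112

Solve n(n+1)/2 > 6280 for integer n.
The largest n with value ≤ 6280 is 111 (since 6216 ≤ 6280 < 6328), so the first above is n = 112, value 6328.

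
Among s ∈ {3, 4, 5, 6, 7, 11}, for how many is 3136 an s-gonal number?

1

s = 3: P(3, 78) = 3081 and P(3, 79) = 3160; 3136 is not s-gonal.
s = 4: P(4, 56) = 3136. ✓
s = 5: P(5, 45) = 3015 and P(5, 46) = 3151; 3136 is not s-gonal.
s = 6: P(6, 39) = 3003 and P(6, 40) = 3160; 3136 is not s-gonal.
s = 7: P(7, 35) = 3010 and P(7, 36) = 3186; 3136 is not s-gonal.
s = 11: P(11, 26) = 2951 and P(11, 27) = 3186; 3136 is not s-gonal.
Hits: s ∈ {4} → 1.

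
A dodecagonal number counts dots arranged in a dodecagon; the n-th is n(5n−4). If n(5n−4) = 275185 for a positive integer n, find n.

Set n(5n−4) = 275185, giving 5n² − 4n − 275185 = 0.
The discriminant is 16 + 20·275185 = 5503716, and √5503716 = 2346.
So n = (4 + 2346) / 10 = 2350/10 = 235.
Check: 235·(5·235 − 4) = 275185. ✓

235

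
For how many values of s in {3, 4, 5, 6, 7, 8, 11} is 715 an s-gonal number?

s = 3: P(3, 37) = 703 and P(3, 38) = 741; 715 is not s-gonal.
s = 4: P(4, 26) = 676 and P(4, 27) = 729; 715 is not s-gonal.
s = 5: P(5, 22) = 715. ✓
s = 6: P(6, 19) = 703 and P(6, 20) = 780; 715 is not s-gonal.
s = 7: P(7, 17) = 697 and P(7, 18) = 783; 715 is not s-gonal.
s = 8: P(8, 15) = 645 and P(8, 16) = 736; 715 is not s-gonal.
s = 11: P(11, 13) = 715. ✓
Hits: s ∈ {5, 11} → 2.

2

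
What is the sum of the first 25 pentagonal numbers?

8125

Σ i(3i−1)/2 = (3Σi² − Σi) / 2 over i = 1..25.
Σi = 325 and Σi² = 5525.
(3·5525 − 1·325) / 2 = 16250/2 = 8125.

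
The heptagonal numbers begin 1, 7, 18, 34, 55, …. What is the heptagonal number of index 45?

The 45th heptagonal number is n(5n−3)/2 with n = 45.
45·(5·45 − 3)/2 = 45·222/2 = 45·111 = 4995.

4995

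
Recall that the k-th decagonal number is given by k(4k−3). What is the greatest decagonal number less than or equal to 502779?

Solve n(4n−3) ≤ 502779 for integer n.
n = 354 gives 500202 ≤ 502779, while n = 355 gives 503035 > 502779; so the answer is 500202.

500202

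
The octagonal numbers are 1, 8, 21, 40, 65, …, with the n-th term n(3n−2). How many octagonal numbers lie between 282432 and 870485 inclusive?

The n-th octagonal number is n(3n−2).
Smallest index with value ≥ 282432: n = 308 (giving 283976).
Largest index with value ≤ 870485: n = 539 (giving 870485).
Indices 308 through 539: 232 terms.

232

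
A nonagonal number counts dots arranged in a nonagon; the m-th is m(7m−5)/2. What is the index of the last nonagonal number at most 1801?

Solve n(7n−5)/2 ≤ 1801 for integer n.
n = 23 gives 1794 ≤ 1801, while n = 24 gives 1956 > 1801; so the answer is index 23.

23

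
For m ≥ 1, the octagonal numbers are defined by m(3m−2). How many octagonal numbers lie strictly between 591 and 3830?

The n-th octagonal number is n(3n−2).
Smallest index with value > 591: n = 15 (giving 645).
Largest index with value < 3830: n = 36 (giving 3816).
Indices 15 through 36: 22 terms.

22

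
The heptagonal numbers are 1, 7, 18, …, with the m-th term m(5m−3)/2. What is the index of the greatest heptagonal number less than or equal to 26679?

103

Solve n(5n−3)/2 ≤ 26679 for integer n.
n = 103 gives 26368 ≤ 26679, while n = 104 gives 26884 > 26679; so the answer is index 103.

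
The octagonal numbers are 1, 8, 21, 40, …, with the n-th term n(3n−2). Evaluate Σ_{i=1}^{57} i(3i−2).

186789

Σ i(3i−2) = 3Σi² − 2Σi over i = 1..57.
Σi = 1653 and Σi² = 63365.
3·63365 − 2·1653 = 186789.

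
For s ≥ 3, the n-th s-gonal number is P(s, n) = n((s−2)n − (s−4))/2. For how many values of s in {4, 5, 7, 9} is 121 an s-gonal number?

s = 4: P(4, 11) = 121. ✓
s = 5: P(5, 9) = 117 and P(5, 10) = 145; 121 is not s-gonal.
s = 7: P(7, 7) = 112 and P(7, 8) = 148; 121 is not s-gonal.
s = 9: P(9, 6) = 111 and P(9, 7) = 154; 121 is not s-gonal.
Hits: s ∈ {4} → 1.

1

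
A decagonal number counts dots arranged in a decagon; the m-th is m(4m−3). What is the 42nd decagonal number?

6930

The 42nd decagonal number is n(4n−3) with n = 42.
42·(4·42 − 3) = 42·165 = 6930.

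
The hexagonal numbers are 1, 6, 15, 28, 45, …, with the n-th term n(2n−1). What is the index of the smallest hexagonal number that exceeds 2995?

39

Solve n(2n−1) > 2995 for integer n.
The largest n with value ≤ 2995 is 38 (since 2850 ≤ 2995 < 3003), so the first above is n = 39, value 3003.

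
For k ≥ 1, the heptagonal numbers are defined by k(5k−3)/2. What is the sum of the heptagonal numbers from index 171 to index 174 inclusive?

Σ i(5i−3)/2 = (5Σi² − 3Σi) / 2 over i = 171..174.
Σi = 15225 − 14535 = 690 and Σi² = 1771175 − 1652145 = 119030.
(5·119030 − 3·690) / 2 = 593080/2 = 296540.

296540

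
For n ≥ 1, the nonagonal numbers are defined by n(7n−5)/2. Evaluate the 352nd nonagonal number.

432784

The 352nd nonagonal number is n(7n−5)/2 with n = 352.
352·(7·352 − 5)/2 = 352·2459/2 = 432784.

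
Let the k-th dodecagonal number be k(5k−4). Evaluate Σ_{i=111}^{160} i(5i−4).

4615025

Σ i(5i−4) = 5Σi² − 4Σi over i = 111..160.
Σi = 12880 − 6105 = 6775 and Σi² = 1378160 − 449735 = 928425.
5·928425 − 4·6775 = 4615025.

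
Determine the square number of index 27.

729

The 27th square number is n² with n = 27.
27² = 729.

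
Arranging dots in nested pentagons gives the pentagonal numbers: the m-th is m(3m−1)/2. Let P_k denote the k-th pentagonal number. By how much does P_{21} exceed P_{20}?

Consecutive pentagonal numbers differ by 3n − 2: here 3·21 − 2 = 61.

61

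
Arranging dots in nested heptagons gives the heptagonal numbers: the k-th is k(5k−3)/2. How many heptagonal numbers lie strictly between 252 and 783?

The n-th heptagonal number is n(5n−3)/2.
Smallest index with value > 252: n = 11 (giving 286).
Largest index with value < 783: n = 17 (giving 697).
Indices 11 through 17: 7 terms.

7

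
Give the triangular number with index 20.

The 20th triangular number is n(n+1)/2 with n = 20.
20·21/2 = 420/2 = 210.

210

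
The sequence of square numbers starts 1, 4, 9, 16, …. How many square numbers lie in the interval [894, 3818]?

32

The n-th square number is n².
Smallest index with value ≥ 894: n = 30 (giving 900).
Largest index with value ≤ 3818: n = 61 (giving 3721).
Indices 30 through 61: 32 terms.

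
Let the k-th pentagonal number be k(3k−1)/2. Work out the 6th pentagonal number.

The 6th pentagonal number is n(3n−1)/2 with n = 6.
6·(3·6 − 1)/2 = 6·17/2 = 51.

51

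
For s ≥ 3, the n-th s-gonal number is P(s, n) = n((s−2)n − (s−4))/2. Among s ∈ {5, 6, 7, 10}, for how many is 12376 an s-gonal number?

2

s = 5: P(5, 91) = 12376. ✓
s = 6: P(6, 78) = 12090 and P(6, 79) = 12403; 12376 is not s-gonal.
s = 7: P(7, 70) = 12145 and P(7, 71) = 12496; 12376 is not s-gonal.
s = 10: P(10, 56) = 12376. ✓
Hits: s ∈ {5, 10} → 2.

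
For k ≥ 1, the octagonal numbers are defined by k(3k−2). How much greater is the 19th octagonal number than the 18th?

Consecutive octagonal numbers differ by 6n − 5: here 6·19 − 5 = 109.

109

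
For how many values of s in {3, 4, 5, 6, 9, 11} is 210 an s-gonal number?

2

s = 3: P(3, 20) = 210. ✓
s = 4: P(4, 14) = 196 and P(4, 15) = 225; 210 is not s-gonal.
s = 5: P(5, 12) = 210. ✓
s = 6: P(6, 10) = 190 and P(6, 11) = 231; 210 is not s-gonal.
s = 9: P(9, 8) = 204 and P(9, 9) = 261; 210 is not s-gonal.
s = 11: P(11, 7) = 196 and P(11, 8) = 260; 210 is not s-gonal.
Hits: s ∈ {3, 5} → 2.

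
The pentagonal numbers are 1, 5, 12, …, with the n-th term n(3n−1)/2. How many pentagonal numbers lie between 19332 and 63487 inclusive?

92

The n-th pentagonal number is n(3n−1)/2.
Smallest index with value ≥ 19332: n = 114 (giving 19437).
Largest index with value ≤ 63487: n = 205 (giving 62935).
Indices 114 through 205: 92 terms.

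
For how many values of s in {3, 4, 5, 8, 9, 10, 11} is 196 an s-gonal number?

2

s = 3: P(3, 19) = 190 and P(3, 20) = 210; 196 is not s-gonal.
s = 4: P(4, 14) = 196. ✓
s = 5: P(5, 11) = 176 and P(5, 12) = 210; 196 is not s-gonal.
s = 8: P(8, 8) = 176 and P(8, 9) = 225; 196 is not s-gonal.
s = 9: P(9, 7) = 154 and P(9, 8) = 204; 196 is not s-gonal.
s = 10: P(10, 7) = 175 and P(10, 8) = 232; 196 is not s-gonal.
s = 11: P(11, 7) = 196. ✓
Hits: s ∈ {4, 11} → 2.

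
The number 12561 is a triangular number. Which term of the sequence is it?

Set n(n+1)/2 = 12561, giving n² + n − 25122 = 0.
The discriminant is 1 + 8·12561 = 100489, and √100489 = 317.
So n = (-1 + 317) / 2 = 316/2 = 158.

158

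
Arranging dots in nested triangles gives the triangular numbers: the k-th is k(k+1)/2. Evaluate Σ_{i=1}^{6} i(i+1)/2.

56

Σ i(i+1)/2 = (Σi² + Σi) / 2 over i = 1..6.
Σi = 21 and Σi² = 91.
(1·91 + 1·21) / 2 = 112/2 = 56.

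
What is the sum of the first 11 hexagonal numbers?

946

Σ i(2i−1) = 2Σi² − Σi over i = 1..11.
Σi = 66 and Σi² = 506.
2·506 − 1·66 = 946.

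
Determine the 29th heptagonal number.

2059

The 29th heptagonal number is n(5n−3)/2 with n = 29.
29·(5·29 − 3)/2 = 29·142/2 = 29·71 = 2059.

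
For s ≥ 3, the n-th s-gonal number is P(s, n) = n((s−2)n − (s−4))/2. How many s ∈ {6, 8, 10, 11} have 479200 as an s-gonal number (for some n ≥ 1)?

1

s = 6: P(6, 489) = 477753 and P(6, 490) = 479710; 479200 is not s-gonal.
s = 8: P(8, 400) = 479200. ✓
s = 10: P(10, 346) = 477826 and P(10, 347) = 480595; 479200 is not s-gonal.
s = 11: P(11, 326) = 477101 and P(11, 327) = 480036; 479200 is not s-gonal.
Hits: s ∈ {8} → 1.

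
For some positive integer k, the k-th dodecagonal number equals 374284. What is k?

274

Set n(5n−4) = 374284, giving 5n² − 4n − 374284 = 0.
So n = (4 + 2736) / 10 = 2740/10 = 274.
Check: 274·(5·274 − 4) = 374284. ✓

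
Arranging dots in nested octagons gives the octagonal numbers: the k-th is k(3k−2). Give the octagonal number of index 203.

123221

The 203rd octagonal number is n(3n−2) with n = 203.
203·(3·203 − 2) = 203·607 = 123221.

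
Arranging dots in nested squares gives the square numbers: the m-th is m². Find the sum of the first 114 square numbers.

500365

Σ_{i=1}^{114} i² = 114·115·229/6 = 500365.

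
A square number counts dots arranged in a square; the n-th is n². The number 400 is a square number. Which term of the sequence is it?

20

We need n² = 400, so n = √400 = 20.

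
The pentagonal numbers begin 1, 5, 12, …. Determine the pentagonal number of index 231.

79926

231·(3·231 − 1)/2 = 231·692/2 = 231·346 = 79926.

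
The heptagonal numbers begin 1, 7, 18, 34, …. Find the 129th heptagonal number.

129·(5·129 − 3)/2 = 129·642/2 = 129·321 = 41409.

41409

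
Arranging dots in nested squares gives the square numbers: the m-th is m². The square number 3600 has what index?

60

We need n² = 3600, so n = √3600 = 60.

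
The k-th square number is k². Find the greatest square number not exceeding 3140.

3136

Solve n² ≤ 3140 for integer n.
n = 56 gives 3136 ≤ 3140, while n = 57 gives 3249 > 3140; so the answer is 3136.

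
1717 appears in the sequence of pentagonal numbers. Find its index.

34

Set n(3n−1)/2 = 1717, giving 3n² − n − 3434 = 0.
The discriminant is 1 + 24·1717 = 41209, and √41209 = 203.
So n = (1 + 203) / 6 = 204/6 = 34.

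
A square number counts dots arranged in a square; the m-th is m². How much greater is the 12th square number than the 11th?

n² − (n−1)² = 2n − 1, so 12² − 11² = 2·12 − 1 = 23.

23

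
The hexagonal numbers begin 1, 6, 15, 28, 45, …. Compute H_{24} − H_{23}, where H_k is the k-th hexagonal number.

Consecutive hexagonal numbers differ by 4n − 3: here 4·24 − 3 = 93.

93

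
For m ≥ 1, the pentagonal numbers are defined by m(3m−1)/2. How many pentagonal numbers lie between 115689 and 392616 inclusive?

234

The n-th pentagonal number is n(3n−1)/2.
Smallest index with value ≥ 115689: n = 278 (giving 115787).
Largest index with value ≤ 392616: n = 511 (giving 391426).
Indices 278 through 511: 234 terms.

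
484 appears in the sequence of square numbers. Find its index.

We need n² = 484, so n = √484 = 22.

22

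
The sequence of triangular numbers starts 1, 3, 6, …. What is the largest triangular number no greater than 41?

36

Solve n(n+1)/2 ≤ 41 for integer n.
n = 8 gives 36 ≤ 41, while n = 9 gives 45 > 41; so the answer is 36.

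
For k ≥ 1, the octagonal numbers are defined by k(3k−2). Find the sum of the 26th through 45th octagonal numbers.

76190

Σ i(3i−2) = 3Σi² − 2Σi over i = 26..45.
Σi = 1035 − 325 = 710 and Σi² = 31395 − 5525 = 25870.
3·25870 − 2·710 = 76190.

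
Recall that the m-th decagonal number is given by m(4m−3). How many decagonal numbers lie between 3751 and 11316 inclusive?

23

The n-th decagonal number is n(4n−3).
Smallest index with value ≥ 3751: n = 31 (giving 3751).
Largest index with value ≤ 11316: n = 53 (giving 11077).
Indices 31 through 53: 23 terms.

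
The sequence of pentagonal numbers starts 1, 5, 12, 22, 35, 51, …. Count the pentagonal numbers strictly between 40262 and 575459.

455

The n-th pentagonal number is n(3n−1)/2.
Smallest index with value > 40262: n = 165 (giving 40755).
Largest index with value < 575459: n = 619 (giving 574432).
Indices 165 through 619: 455 terms.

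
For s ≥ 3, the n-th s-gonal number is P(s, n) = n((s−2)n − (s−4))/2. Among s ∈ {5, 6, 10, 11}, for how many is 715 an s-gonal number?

s = 5: P(5, 22) = 715. ✓
s = 6: P(6, 19) = 703 and P(6, 20) = 780; 715 is not s-gonal.
s = 10: P(10, 13) = 637 and P(10, 14) = 742; 715 is not s-gonal.
s = 11: P(11, 13) = 715. ✓
Hits: s ∈ {5, 11} → 2.

2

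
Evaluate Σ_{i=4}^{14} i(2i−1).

Σ i(2i−1) = 2Σi² − Σi over i = 4..14.
Σi = 105 − 6 = 99 and Σi² = 1015 − 14 = 1001.
2·1001 − 1·99 = 1903.

1903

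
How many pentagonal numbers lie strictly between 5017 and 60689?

143

The n-th pentagonal number is n(3n−1)/2.
Smallest index with value > 5017: n = 59 (giving 5192).
Largest index with value < 60689: n = 201 (giving 60501).
Indices 59 through 201: 143 terms.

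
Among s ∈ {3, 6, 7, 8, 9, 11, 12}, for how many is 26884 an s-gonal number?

2

s = 3: P(3, 231) = 26796 and P(3, 232) = 27028; 26884 is not s-gonal.
s = 6: P(6, 116) = 26796 and P(6, 117) = 27261; 26884 is not s-gonal.
s = 7: P(7, 104) = 26884. ✓
s = 8: P(8, 94) = 26320 and P(8, 95) = 26885; 26884 is not s-gonal.
s = 9: P(9, 88) = 26884. ✓
s = 11: P(11, 77) = 26411 and P(11, 78) = 27105; 26884 is not s-gonal.
s = 12: P(12, 73) = 26353 and P(12, 74) = 27084; 26884 is not s-gonal.
Hits: s ∈ {7, 9} → 2.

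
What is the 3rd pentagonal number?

12

The 3rd pentagonal number is n(3n−1)/2 with n = 3.
3·(3·3 − 1)/2 = 3·8/2 = 3·4 = 12.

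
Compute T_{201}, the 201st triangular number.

The 201st triangular number is n(n+1)/2 with n = 201.
201·202/2 = 40602/2 = 20301.

20301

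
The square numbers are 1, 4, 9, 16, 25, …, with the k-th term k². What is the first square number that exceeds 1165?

1225

Solve n² > 1165 for integer n.
The largest n with value ≤ 1165 is 34 (since 1156 ≤ 1165 < 1225), so the first above is n = 35, value 1225.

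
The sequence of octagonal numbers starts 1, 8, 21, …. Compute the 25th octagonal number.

1825

25·(3·25 − 2) = 25·73 = 1825.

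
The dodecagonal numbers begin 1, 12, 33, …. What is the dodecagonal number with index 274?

The 274th dodecagonal number is n(5n−4) with n = 274.
274·(5·274 − 4) = 274·1366 = 374284.

374284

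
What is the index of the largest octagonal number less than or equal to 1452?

Solve n(3n−2) ≤ 1452 for integer n.
n = 22 gives 1408 ≤ 1452, while n = 23 gives 1541 > 1452; so the answer is index 22.

22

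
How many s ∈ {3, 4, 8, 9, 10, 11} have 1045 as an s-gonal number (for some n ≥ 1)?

1

s = 3: P(3, 45) = 1035 and P(3, 46) = 1081; 1045 is not s-gonal.
s = 4: P(4, 32) = 1024 and P(4, 33) = 1089; 1045 is not s-gonal.
s = 8: P(8, 19) = 1045. ✓
s = 9: P(9, 17) = 969 and P(9, 18) = 1089; 1045 is not s-gonal.
s = 10: P(10, 16) = 976 and P(10, 17) = 1105; 1045 is not s-gonal.
s = 11: P(11, 15) = 960 and P(11, 16) = 1096; 1045 is not s-gonal.
Hits: s ∈ {8} → 1.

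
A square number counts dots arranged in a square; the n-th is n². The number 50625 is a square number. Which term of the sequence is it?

We need n² = 50625, so n = √50625 = 225.

225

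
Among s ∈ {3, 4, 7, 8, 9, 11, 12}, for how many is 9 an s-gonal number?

2

s = 3: P(3, 3) = 6 and P(3, 4) = 10; 9 is not s-gonal.
s = 4: P(4, 3) = 9. ✓
s = 7: P(7, 2) = 7 and P(7, 3) = 18; 9 is not s-gonal.
s = 8: P(8, 2) = 8 and P(8, 3) = 21; 9 is not s-gonal.
s = 9: P(9, 2) = 9. ✓
s = 11: P(11, 1) = 1 and P(11, 2) = 11; 9 is not s-gonal.
s = 12: P(12, 1) = 1 and P(12, 2) = 12; 9 is not s-gonal.
Hits: s ∈ {4, 9} → 2.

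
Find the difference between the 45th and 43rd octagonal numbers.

45·(3·45 − 2) = 5985 and 43·(3·43 − 2) = 5461.
Difference: 5985 − 5461 = 524.

524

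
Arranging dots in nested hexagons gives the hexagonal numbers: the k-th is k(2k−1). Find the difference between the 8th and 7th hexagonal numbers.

29

Consecutive hexagonal numbers differ by 4n − 3: here 4·8 − 3 = 29.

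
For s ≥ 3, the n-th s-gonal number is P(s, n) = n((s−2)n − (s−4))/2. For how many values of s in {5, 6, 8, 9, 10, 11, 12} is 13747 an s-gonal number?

s = 5: P(5, 95) = 13490 and P(5, 96) = 13776; 13747 is not s-gonal.
s = 6: P(6, 83) = 13695 and P(6, 84) = 14028; 13747 is not s-gonal.
s = 8: P(8, 68) = 13736 and P(8, 69) = 14145; 13747 is not s-gonal.
s = 9: P(9, 63) = 13734 and P(9, 64) = 14176; 13747 is not s-gonal.
s = 10: P(10, 59) = 13747. ✓
s = 11: P(11, 55) = 13420 and P(11, 56) = 13916; 13747 is not s-gonal.
s = 12: P(12, 52) = 13312 and P(12, 53) = 13833; 13747 is not s-gonal.
Hits: s ∈ {10} → 1.

1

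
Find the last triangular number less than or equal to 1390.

1378

Solve n(n+1)/2 ≤ 1390 for integer n.
n = 52 gives 1378 ≤ 1390, while n = 53 gives 1431 > 1390; so the answer is 1378.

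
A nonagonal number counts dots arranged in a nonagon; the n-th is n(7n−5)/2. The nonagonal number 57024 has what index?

128

Set n(7n−5)/2 = 57024, giving 7n² − 5n − 114048 = 0.
The discriminant is 25 + 56·57024 = 3193369, and √3193369 = 1787.
So n = (5 + 1787) / 14 = 1792/14 = 128.
Check: 128·(7·128 − 5)/2 = 57024. ✓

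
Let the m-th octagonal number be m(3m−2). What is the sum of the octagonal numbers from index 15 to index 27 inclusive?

17199

Σ i(3i−2) = 3Σi² − 2Σi over i = 15..27.
Σi = 378 − 105 = 273 and Σi² = 6930 − 1015 = 5915.
3·5915 − 2·273 = 17199.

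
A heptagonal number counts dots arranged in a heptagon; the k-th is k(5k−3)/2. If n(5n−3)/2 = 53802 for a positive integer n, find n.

147

Set n(5n−3)/2 = 53802, giving 5n² − 3n − 107604 = 0.
The discriminant is 9 + 40·53802 = 2152089, and √2152089 = 1467.
So n = (3 + 1467) / 10 = 1470/10 = 147.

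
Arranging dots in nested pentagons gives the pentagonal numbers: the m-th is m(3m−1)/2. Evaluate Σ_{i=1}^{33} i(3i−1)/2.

Σ i(3i−1)/2 = (3Σi² − Σi) / 2 over i = 1..33.
Σi = 561 and Σi² = 12529.
(3·12529 − 1·561) / 2 = 37026/2 = 18513.

18513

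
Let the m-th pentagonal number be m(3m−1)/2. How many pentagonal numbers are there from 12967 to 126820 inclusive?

The n-th pentagonal number is n(3n−1)/2.
Smallest index with value ≥ 12967: n = 94 (giving 13207).
Largest index with value ≤ 126820: n = 290 (giving 126005).
Indices 94 through 290: 197 terms.

197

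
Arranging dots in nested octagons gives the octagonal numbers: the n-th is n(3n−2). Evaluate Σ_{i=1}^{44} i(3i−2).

86130

Σ i(3i−2) = 3Σi² − 2Σi over i = 1..44.
Σi = 990 and Σi² = 29370.
3·29370 − 2·990 = 86130.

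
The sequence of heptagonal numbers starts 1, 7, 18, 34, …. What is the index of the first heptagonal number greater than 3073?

Solve n(5n−3)/2 > 3073 for integer n.
The largest n with value ≤ 3073 is 35 (since 3010 ≤ 3073 < 3186), so the first above is n = 36, value 3186.

36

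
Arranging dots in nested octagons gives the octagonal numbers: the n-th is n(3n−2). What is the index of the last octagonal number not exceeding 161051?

Solve n(3n−2) ≤ 161051 for integer n.
n = 232 gives 161008 ≤ 161051, while n = 233 gives 162401 > 161051; so the answer is index 232.

232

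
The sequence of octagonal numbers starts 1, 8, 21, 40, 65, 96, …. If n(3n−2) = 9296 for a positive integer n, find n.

Set n(3n−2) = 9296, giving 3n² − 2n − 9296 = 0.
The discriminant is 4 + 12·9296 = 111556, and √111556 = 334.
So n = (2 + 334) / 6 = 336/6 = 56.

56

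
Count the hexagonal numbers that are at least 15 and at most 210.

The n-th hexagonal number is n(2n−1).
Smallest index with value ≥ 15: n = 3 (giving 15).
Largest index with value ≤ 210: n = 10 (giving 190).
Indices 3 through 10: 8 terms.

8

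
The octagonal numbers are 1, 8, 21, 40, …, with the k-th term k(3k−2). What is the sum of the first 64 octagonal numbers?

264160

Σ i(3i−2) = 3Σi² − 2Σi over i = 1..64.
Σi = 2080 and Σi² = 89440.
3·89440 − 2·2080 = 264160.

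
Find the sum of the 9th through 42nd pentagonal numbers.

Σ i(3i−1)/2 = (3Σi² − Σi) / 2 over i = 9..42.
Σi = 903 − 36 = 867 and Σi² = 25585 − 204 = 25381.
(3·25381 − 1·867) / 2 = 75276/2 = 37638.

37638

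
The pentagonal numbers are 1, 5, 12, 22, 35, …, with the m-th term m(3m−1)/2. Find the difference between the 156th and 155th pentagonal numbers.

Consecutive pentagonal numbers differ by 3n − 2: here 3·156 − 2 = 466.

466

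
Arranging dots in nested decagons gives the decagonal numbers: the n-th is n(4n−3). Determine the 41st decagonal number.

The 41st decagonal number is n(4n−3) with n = 41.
41·(4·41 − 3) = 41·161 = 6601.

6601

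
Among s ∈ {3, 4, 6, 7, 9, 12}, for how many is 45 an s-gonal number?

s = 3: P(3, 9) = 45. ✓
s = 4: P(4, 6) = 36 and P(4, 7) = 49; 45 is not s-gonal.
s = 6: P(6, 5) = 45. ✓
s = 7: P(7, 4) = 34 and P(7, 5) = 55; 45 is not s-gonal.
s = 9: P(9, 3) = 24 and P(9, 4) = 46; 45 is not s-gonal.
s = 12: P(12, 3) = 33 and P(12, 4) = 64; 45 is not s-gonal.
Hits: s ∈ {3, 6} → 2.

2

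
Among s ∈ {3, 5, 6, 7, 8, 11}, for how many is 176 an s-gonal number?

2

s = 3: P(3, 18) = 171 and P(3, 19) = 190; 176 is not s-gonal.
s = 5: P(5, 11) = 176. ✓
s = 6: P(6, 9) = 153 and P(6, 10) = 190; 176 is not s-gonal.
s = 7: P(7, 8) = 148 and P(7, 9) = 189; 176 is not s-gonal.
s = 8: P(8, 8) = 176. ✓
s = 11: P(11, 6) = 141 and P(11, 7) = 196; 176 is not s-gonal.
Hits: s ∈ {5, 8} → 2.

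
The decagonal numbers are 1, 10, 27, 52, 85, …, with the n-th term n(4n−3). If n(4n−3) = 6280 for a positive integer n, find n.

40

Set n(4n−3) = 6280, giving 4n² − 3n − 6280 = 0.
The discriminant is 9 + 16·6280 = 100489, and √100489 = 317.
So n = (3 + 317) / 8 = 320/8 = 40.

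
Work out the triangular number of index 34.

595

The 34th triangular number is n(n+1)/2 with n = 34.
34·35/2 = 1190/2 = 595.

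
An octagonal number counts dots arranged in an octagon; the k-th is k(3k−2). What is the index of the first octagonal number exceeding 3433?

35

Solve n(3n−2) > 3433 for integer n.
The largest n with value ≤ 3433 is 34 (since 3400 ≤ 3433 < 3605), so the first above is n = 35, value 3605.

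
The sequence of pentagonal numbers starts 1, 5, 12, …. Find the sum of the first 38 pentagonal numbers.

28158

Σ i(3i−1)/2 = (3Σi² − Σi) / 2 over i = 1..38.
Σi = 741 and Σi² = 19019.
(3·19019 − 1·741) / 2 = 56316/2 = 28158.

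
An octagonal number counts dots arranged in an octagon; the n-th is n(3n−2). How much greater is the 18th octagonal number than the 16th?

200

18·(3·18 − 2) = 936 and 16·(3·16 − 2) = 736.
Difference: 936 − 736 = 200.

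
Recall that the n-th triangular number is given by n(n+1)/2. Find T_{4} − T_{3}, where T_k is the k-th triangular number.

Consecutive triangular numbers differ by n: T_{4} − T_{3} = 4.

4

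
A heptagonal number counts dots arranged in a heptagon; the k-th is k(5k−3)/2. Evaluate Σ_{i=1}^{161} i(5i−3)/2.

3490641

Σ i(5i−3)/2 = (5Σi² − 3Σi) / 2 over i = 1..161.
Σi = 13041 and Σi² = 1404081.
(5·1404081 − 3·13041) / 2 = 6981282/2 = 3490641.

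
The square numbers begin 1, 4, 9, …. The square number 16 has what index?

4

We need n² = 16, so n = √16 = 4.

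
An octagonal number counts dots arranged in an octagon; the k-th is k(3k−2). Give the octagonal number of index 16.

736

16·(3·16 − 2) = 16·46 = 736.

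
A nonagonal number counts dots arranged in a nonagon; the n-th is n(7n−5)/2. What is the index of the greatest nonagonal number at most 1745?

Solve n(7n−5)/2 ≤ 1745 for integer n.
n = 22 gives 1639 ≤ 1745, while n = 23 gives 1794 > 1745; so the answer is index 22.

22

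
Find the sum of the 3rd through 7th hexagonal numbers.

Σ i(2i−1) = 2Σi² − Σi over i = 3..7.
Σi = 28 − 3 = 25 and Σi² = 140 − 5 = 135.
2·135 − 1·25 = 245.

245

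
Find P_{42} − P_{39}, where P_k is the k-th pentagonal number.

363

42·(3·42 − 1)/2 = 2625 and 39·(3·39 − 1)/2 = 2262.
Difference: 2625 − 2262 = 363.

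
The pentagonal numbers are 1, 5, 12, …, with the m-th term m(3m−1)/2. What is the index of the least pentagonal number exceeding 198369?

Solve n(3n−1)/2 > 198369 for integer n.
The largest n with value ≤ 198369 is 363 (since 197472 ≤ 198369 < 198562), so the first above is n = 364, value 198562.

364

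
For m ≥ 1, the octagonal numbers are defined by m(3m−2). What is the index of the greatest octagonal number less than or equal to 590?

14

Solve n(3n−2) ≤ 590 for integer n.
n = 14 gives 560 ≤ 590, while n = 15 gives 645 > 590; so the answer is index 14.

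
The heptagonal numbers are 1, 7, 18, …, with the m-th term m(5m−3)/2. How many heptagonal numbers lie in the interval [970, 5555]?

28

The n-th heptagonal number is n(5n−3)/2.
Smallest index with value ≥ 970: n = 20 (giving 970).
Largest index with value ≤ 5555: n = 47 (giving 5452).
Indices 20 through 47: 28 terms.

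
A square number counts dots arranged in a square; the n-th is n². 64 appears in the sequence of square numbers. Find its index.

We need n² = 64, so n = √64 = 8.

8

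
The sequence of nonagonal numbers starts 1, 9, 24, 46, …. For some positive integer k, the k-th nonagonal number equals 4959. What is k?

Set n(7n−5)/2 = 4959, giving 7n² − 5n − 9918 = 0.
The discriminant is 25 + 56·4959 = 277729, and √277729 = 527.
So n = (5 + 527) / 14 = 532/14 = 38.

38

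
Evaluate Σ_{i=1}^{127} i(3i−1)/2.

Σ i(3i−1)/2 = (3Σi² − Σi) / 2 over i = 1..127.
Σi = 8128 and Σi² = 690880.
(3·690880 − 1·8128) / 2 = 2064512/2 = 1032256.

1032256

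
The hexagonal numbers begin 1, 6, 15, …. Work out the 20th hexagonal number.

The 20th hexagonal number is n(2n−1) with n = 20.
20·(2·20 − 1) = 20·39 = 780.

780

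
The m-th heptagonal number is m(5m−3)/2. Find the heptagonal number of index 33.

33·(5·33 − 3)/2 = 33·162/2 = 33·81 = 2673.

2673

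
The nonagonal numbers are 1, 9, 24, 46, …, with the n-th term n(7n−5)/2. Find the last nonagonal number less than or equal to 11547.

11229

Solve n(7n−5)/2 ≤ 11547 for integer n.
n = 57 gives 11229 ≤ 11547, while n = 58 gives 11629 > 11547; so the answer is 11229.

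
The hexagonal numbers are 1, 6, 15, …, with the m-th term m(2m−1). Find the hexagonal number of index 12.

276

The 12th hexagonal number is n(2n−1) with n = 12.
12·(2·12 − 1) = 12·23 = 276.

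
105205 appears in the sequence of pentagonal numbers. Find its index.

Set n(3n−1)/2 = 105205, giving 3n² − n − 210410 = 0.
The discriminant is 1 + 24·105205 = 2524921, and √2524921 = 1589.
So n = (1 + 1589) / 6 = 1590/6 = 265.

265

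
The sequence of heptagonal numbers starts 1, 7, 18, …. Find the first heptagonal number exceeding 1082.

Solve n(5n−3)/2 > 1082 for integer n.
The largest n with value ≤ 1082 is 21 (since 1071 ≤ 1082 < 1177), so the first above is n = 22, value 1177.

1177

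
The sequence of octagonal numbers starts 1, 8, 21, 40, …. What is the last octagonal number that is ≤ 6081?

Solve n(3n−2) ≤ 6081 for integer n.
n = 45 gives 5985 ≤ 6081, while n = 46 gives 6256 > 6081; so the answer is 5985.

5985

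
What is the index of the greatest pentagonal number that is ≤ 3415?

Solve n(3n−1)/2 ≤ 3415 for integer n.
n = 47 gives 3290 ≤ 3415, while n = 48 gives 3432 > 3415; so the answer is index 47.

47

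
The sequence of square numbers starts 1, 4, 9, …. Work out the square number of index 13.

169

The 13th square number is n² with n = 13.
13² = 169.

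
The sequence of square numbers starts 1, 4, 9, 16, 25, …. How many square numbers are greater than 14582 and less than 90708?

181

The n-th square number is n².
Smallest index with value > 14582: n = 121 (giving 14641).
Largest index with value < 90708: n = 301 (giving 90601).
Indices 121 through 301: 181 terms.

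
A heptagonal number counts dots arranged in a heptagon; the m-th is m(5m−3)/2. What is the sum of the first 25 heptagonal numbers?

Σ i(5i−3)/2 = (5Σi² − 3Σi) / 2 over i = 1..25.
Σi = 325 and Σi² = 5525.
(5·5525 − 3·325) / 2 = 26650/2 = 13325.

13325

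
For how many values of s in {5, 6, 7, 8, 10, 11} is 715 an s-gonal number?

s = 5: P(5, 22) = 715. ✓
s = 6: P(6, 19) = 703 and P(6, 20) = 780; 715 is not s-gonal.
s = 7: P(7, 17) = 697 and P(7, 18) = 783; 715 is not s-gonal.
s = 8: P(8, 15) = 645 and P(8, 16) = 736; 715 is not s-gonal.
s = 10: P(10, 13) = 637 and P(10, 14) = 742; 715 is not s-gonal.
s = 11: P(11, 13) = 715. ✓
Hits: s ∈ {5, 11} → 2.

2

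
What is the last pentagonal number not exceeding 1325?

Solve n(3n−1)/2 ≤ 1325 for integer n.
n = 29 gives 1247 ≤ 1325, while n = 30 gives 1335 > 1325; so the answer is 1247.

1247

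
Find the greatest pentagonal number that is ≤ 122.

Solve n(3n−1)/2 ≤ 122 for integer n.
n = 9 gives 117 ≤ 122, while n = 10 gives 145 > 122; so the answer is 117.

117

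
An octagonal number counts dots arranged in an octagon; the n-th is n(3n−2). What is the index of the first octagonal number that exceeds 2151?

Solve n(3n−2) > 2151 for integer n.
The largest n with value ≤ 2151 is 27 (since 2133 ≤ 2151 < 2296), so the first above is n = 28, value 2296.

28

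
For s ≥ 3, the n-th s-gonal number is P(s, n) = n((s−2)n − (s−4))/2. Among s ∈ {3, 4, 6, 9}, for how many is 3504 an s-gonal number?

s = 3: P(3, 83) = 3486 and P(3, 84) = 3570; 3504 is not s-gonal.
s = 4: P(4, 59) = 3481 and P(4, 60) = 3600; 3504 is not s-gonal.
s = 6: P(6, 42) = 3486 and P(6, 43) = 3655; 3504 is not s-gonal.
s = 9: P(9, 32) = 3504. ✓
Hits: s ∈ {9} → 1.

1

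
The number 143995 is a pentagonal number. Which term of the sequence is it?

310

Set n(3n−1)/2 = 143995, giving 3n² − n − 287990 = 0.
So n = (1 + 1859) / 6 = 1860/6 = 310.
Check: 310·(3·310 − 1)/2 = 143995. ✓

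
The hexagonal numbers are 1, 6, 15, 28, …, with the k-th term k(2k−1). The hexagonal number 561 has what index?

Set n(2n−1) = 561, giving 2n² − n − 561 = 0.
So n = (1 + 67) / 4 = 68/4 = 17.

17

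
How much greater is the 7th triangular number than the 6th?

Consecutive triangular numbers differ by n: T_{7} − T_{6} = 7.

7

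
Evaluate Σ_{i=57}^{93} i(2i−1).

421911

Σ i(2i−1) = 2Σi² − Σi over i = 57..93.
Σi = 4371 − 1596 = 2775 and Σi² = 272459 − 60116 = 212343.
2·212343 − 1·2775 = 421911.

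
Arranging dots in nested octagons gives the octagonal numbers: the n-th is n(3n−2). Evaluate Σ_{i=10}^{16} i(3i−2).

3451

Σ i(3i−2) = 3Σi² − 2Σi over i = 10..16.
Σi = 136 − 45 = 91 and Σi² = 1496 − 285 = 1211.
3·1211 − 2·91 = 3451.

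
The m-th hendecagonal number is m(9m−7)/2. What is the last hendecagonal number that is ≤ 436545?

434156

Solve n(9n−7)/2 ≤ 436545 for integer n.
n = 311 gives 434156 ≤ 436545, while n = 312 gives 436956 > 436545; so the answer is 434156.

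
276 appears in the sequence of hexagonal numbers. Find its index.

12

Set n(2n−1) = 276, giving 2n² − n − 276 = 0.
The discriminant is 1 + 8·276 = 2209, and √2209 = 47.
So n = (1 + 47) / 4 = 48/4 = 12.
Check: 12·(2·12 − 1) = 276. ✓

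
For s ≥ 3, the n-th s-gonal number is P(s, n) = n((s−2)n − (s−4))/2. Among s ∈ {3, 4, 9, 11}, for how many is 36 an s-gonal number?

2

s = 3: P(3, 8) = 36. ✓
s = 4: P(4, 6) = 36. ✓
s = 9: P(9, 3) = 24 and P(9, 4) = 46; 36 is not s-gonal.
s = 11: P(11, 3) = 30 and P(11, 4) = 58; 36 is not s-gonal.
Hits: s ∈ {3, 4} → 2.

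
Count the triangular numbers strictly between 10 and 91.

8

The n-th triangular number is n(n+1)/2.
Smallest index with value > 10: n = 5 (giving 15).
Largest index with value < 91: n = 12 (giving 78).
Indices 5 through 12: 8 terms.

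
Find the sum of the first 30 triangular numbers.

Σ i(i+1)/2 = (Σi² + Σi) / 2 over i = 1..30.
Σi = 465 and Σi² = 9455.
(1·9455 + 1·465) / 2 = 9920/2 = 4960.

4960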